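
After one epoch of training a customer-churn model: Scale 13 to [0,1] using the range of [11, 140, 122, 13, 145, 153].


min=11, max=153
(13-11)/(153-11) = 2/142 = 0.0141

0.0141


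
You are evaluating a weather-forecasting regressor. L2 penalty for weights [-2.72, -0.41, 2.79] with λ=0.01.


‖w‖₂² = (-2.72)² + (-0.41)² + (2.79)²
     = 7.3984 + 0.1681 + 7.7841
     = 15.3506
λ·‖w‖₂² = 0.01·15.3506 = 0.153506

0.153506


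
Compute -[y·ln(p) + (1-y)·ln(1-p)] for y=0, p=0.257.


BCE = -[y·ln(p) + (1-y)·ln(1-p)]
= -0 - 1·ln(1-0.257)
= -ln(0.743) = 0.2971

0.2971


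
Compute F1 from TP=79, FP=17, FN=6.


Precision = 79/96 = 0.8229
Recall = 79/85 = 0.9294
F1 = 2·P·R/(P+R) = 2·TP/(2·TP+FP+FN) = 158/(158+17+6) = 158/181 = 0.8729

0.8729


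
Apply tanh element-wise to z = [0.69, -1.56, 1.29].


tanh(0.69) = 0.598
tanh(-1.56) = -0.9154
tanh(1.29) = 0.8591
result = [0.598, -0.9154, 0.8591]

[0.598, -0.9154, 0.8591]


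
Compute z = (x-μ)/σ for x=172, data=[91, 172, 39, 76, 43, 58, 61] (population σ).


μ = 77.1429, σ = 42.1542
z = (172 - 77.1429)/42.1542 = 2.2502

2.2502


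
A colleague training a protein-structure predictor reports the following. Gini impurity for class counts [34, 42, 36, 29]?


Probabilities: [34/141, 42/141, 36/141, 29/141] ≈ [0.2411, 0.2979, 0.2553, 0.2057]
Σpᵢ² = (1156 + 1764 + 1296 + 841)/141² = 5057/19881
Gini = 1 - Σpᵢ² = 1 - 5057/19881 = 0.7456

0.7456


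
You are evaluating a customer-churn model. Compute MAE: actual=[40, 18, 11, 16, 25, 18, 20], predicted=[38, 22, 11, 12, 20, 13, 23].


Absolute errors: |40-38|=2, |18-22|=4, |11-11|=0, |16-12|=4, |25-20|=5, |18-13|=5, |20-23|=3
Sum = 23
MAE = 23/7 = 23/7

23/7


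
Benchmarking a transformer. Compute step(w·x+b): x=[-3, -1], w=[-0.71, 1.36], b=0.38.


z = (-3)·(-0.71) + (-1)·(1.36) + 0.38
  = 1.15
step(z) = 1 (z≥0)

1


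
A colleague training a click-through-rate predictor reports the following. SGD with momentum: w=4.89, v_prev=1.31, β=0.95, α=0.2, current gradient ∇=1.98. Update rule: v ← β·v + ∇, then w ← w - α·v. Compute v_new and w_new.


v_new = 0.95·1.31 + 1.98 = 1.2445 + 1.98 = 3.2245
w_new = 4.89 - 0.2·3.2245 = 4.89 - 0.6449 = 4.2451

v_new=3.2245, w_new=4.2451


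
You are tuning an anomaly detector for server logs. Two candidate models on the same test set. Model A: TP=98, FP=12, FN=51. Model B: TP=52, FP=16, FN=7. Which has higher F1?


Model A: P=98/110=0.8909, R=98/149=0.6577, F1=2PR/(P+R)=2TP/(2TP+FP+FN)=196/259=0.7568
Model B: P=52/68=0.7647, R=52/59=0.8814, F1=2PR/(P+R)=2TP/(2TP+FP+FN)=104/127=0.8189
0.7568 < 0.8189 → Model B

Model B


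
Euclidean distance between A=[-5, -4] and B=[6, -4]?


d = √((-5-6)² + (-4+ 4)²)
  = √(121 + 0)
  = √121 = 11.0

11.0


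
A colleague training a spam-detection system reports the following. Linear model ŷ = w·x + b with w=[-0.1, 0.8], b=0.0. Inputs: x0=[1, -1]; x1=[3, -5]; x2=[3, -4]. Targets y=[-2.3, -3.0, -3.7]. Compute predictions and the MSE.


ŷ0 = (-0.1)·(1) + (0.8)·(-1) + 0.0 = -0.9
ŷ1 = (-0.1)·(3) + (0.8)·(-5) + 0.0 = -4.3
ŷ2 = (-0.1)·(3) + (0.8)·(-4) + 0.0 = -3.5
errors² = [1.96, 1.69, 0.04]
MSE = 3.6900/3 = 1.23

1.23


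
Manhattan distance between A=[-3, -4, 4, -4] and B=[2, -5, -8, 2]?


d = |-3-2| + |-4+ 5| + |4+ 8| + |-4-2|
  = 5 + 1 + 12 + 6
  = 24

24


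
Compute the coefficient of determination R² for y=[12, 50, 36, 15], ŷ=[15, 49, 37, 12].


ȳ = 28.25
SS_res = Σ(y-ŷ)² = 20
SS_tot = Σ(y-ȳ)² = 972.75
R² = 1 - SS_res/SS_tot = 1 - 0.0206 = 0.9794

0.9794


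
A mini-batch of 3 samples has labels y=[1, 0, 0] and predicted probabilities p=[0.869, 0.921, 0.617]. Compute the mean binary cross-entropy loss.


L[0] = -ln(0.869) = 0.1404
L[1] = -ln(1-0.921) = -ln(0.079) = 2.5383
L[2] = -ln(1-0.617) = -ln(0.383) = 0.9597
mean = (0.1404 + 2.5383 + 0.9597)/3 = 1.2128

1.2128


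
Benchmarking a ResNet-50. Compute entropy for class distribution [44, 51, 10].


Probabilities: [44/105, 51/105, 10/105] ≈ [0.419, 0.4857, 0.0952]
H = -((44/105)·log₂(44/105) + (51/105)·log₂(51/105) + (10/105)·log₂(10/105))
  = 1.3549 bits

1.3549 bits


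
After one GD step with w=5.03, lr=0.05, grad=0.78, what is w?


w_new = w - α·∇
= 5.03 - 0.05·0.78
= 5.03 - 0.039
= 4.991

4.991


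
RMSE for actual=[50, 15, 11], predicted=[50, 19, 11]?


MSE = 16/3 = 5.3333
RMSE = √(16/3) = 2.3094

2.3094


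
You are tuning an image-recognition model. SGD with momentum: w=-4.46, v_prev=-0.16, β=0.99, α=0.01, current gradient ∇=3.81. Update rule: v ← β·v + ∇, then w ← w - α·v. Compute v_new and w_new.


v_new = 0.99·-0.16 + 3.81 = -0.1584 + 3.81 = 3.6516
w_new = -4.46 - 0.01·3.6516 = -4.46 - 0.036516 = -4.496516

v_new=3.6516, w_new=-4.496516


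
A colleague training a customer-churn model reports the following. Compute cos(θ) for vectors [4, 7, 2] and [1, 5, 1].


A·B = 4·1 + 7·5 + 2·1 = 41
‖A‖ = √69 = 8.3066, ‖B‖ = √27 = 5.1962
cos = 41/(√69·√27) = 41/√1863 = 0.9499

0.9499


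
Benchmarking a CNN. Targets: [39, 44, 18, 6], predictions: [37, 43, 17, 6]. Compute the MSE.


Squared errors: (39-37)²=4, (44-43)²=1, (18-17)²=1, (6-6)²=0
Sum = 6
MSE = 6/4 = 3/2

3/2


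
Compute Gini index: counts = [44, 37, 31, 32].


Probabilities: [44/144, 37/144, 31/144, 32/144] ≈ [0.3056, 0.2569, 0.2153, 0.2222]
Σpᵢ² = (1936 + 1369 + 961 + 1024)/144² = 5290/20736
Gini = 1 - Σpᵢ² = 1 - 5290/20736 = 0.7449

0.7449


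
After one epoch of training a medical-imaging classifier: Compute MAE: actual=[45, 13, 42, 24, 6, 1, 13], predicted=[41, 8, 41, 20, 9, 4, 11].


Absolute errors: |45-41|=4, |13-8|=5, |42-41|=1, |24-20|=4, |6-9|=3, |1-4|=3, |13-11|=2
Sum = 22
MAE = 22/7 = 22/7

22/7


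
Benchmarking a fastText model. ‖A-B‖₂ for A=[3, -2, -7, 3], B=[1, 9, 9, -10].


d = √((3-1)² + (-2-9)² + (-7-9)² + (3+ 10)²)
  = √(4 + 121 + 256 + 169)
  = √550 = 23.4521

23.4521


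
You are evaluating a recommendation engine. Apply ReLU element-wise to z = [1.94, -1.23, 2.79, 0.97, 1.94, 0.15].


ReLU(1.94) = max(0, 1.94) = 1.94
ReLU(-1.23) = max(0, -1.23) = 0.0
ReLU(2.79) = max(0, 2.79) = 2.79
ReLU(0.97) = max(0, 0.97) = 0.97
ReLU(1.94) = max(0, 1.94) = 1.94
ReLU(0.15) = max(0, 0.15) = 0.15
result = [1.94, 0.0, 2.79, 0.97, 1.94, 0.15]

[1.94, 0.0, 2.79, 0.97, 1.94, 0.15]


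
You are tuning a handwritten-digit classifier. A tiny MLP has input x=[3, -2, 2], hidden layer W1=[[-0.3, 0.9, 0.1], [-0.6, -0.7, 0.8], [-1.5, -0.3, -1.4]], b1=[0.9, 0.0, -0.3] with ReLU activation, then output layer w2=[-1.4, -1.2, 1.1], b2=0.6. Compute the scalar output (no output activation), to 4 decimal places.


z1[0] = (-0.3)·(3) + (0.9)·(-2) + (0.1)·(2) + 0.9 = -1.6
z1[1] = (-0.6)·(3) + (-0.7)·(-2) + (0.8)·(2) + 0.0 = 1.2
z1[2] = (-1.5)·(3) + (-0.3)·(-2) + (-1.4)·(2) - 0.3 = -7.0
h = ReLU(z1) = [0.0, 1.2, 0.0]
output = (-1.4)·(0.0) + (-1.2)·(1.2) + (1.1)·(0.0) + 0.6 = -0.84

-0.84


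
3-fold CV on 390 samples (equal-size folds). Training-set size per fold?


Fold size = 390/3 = 130
Training per fold = 390 - 130 = 260

260


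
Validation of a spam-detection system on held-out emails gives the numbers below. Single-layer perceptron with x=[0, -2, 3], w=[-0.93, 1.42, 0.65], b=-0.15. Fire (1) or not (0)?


z = (0)·(-0.93) + (-2)·(1.42) + (3)·(0.65) - 0.15
  = -1.04
step(z) = 0 (z<0)

0


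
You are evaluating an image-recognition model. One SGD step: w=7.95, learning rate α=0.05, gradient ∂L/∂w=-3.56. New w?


w_new = w - α·∇
= 7.95 - 0.05·-3.56
= 7.95 + 0.178
= 8.128

8.128


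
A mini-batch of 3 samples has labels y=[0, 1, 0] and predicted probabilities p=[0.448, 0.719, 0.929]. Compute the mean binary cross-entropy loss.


L[0] = -ln(1-0.448) = -ln(0.552) = 0.5942
L[1] = -ln(0.719) = 0.3299
L[2] = -ln(1-0.929) = -ln(0.071) = 2.6451
mean = (0.5942 + 0.3299 + 2.6451)/3 = 1.1897

1.1897


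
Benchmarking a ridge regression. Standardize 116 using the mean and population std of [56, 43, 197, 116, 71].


μ = 96.6, σ = 55.9164
z = (116 - 96.6)/55.9164 = 0.3469

0.3469


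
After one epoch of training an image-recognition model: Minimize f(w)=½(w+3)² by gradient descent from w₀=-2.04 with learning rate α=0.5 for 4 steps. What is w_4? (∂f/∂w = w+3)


step 1: grad = -2.04+3 = 0.96; w = -2.04 - 0.5·(0.96) = -2.52
step 2: grad = -2.52+3 = 0.48; w = -2.52 - 0.5·(0.48) = -2.76
step 3: grad = -2.76+3 = 0.24; w = -2.76 - 0.5·(0.24) = -2.88
step 4: grad = -2.88+3 = 0.12; w = -2.88 - 0.5·(0.12) = -2.94

-2.94


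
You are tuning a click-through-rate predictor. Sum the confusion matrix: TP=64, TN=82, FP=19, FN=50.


Total = TP + TN + FP + FN
= 64 + 82 + 19 + 50
= 215
(Predicted positive: 83, predicted negative: 132)

215


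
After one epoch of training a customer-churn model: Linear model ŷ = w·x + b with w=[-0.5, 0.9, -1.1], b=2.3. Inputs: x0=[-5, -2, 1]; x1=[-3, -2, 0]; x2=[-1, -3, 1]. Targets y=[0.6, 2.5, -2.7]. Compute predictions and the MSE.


ŷ0 = (-0.5)·(-5) + (0.9)·(-2) + (-1.1)·(1) + 2.3 = 1.9
ŷ1 = (-0.5)·(-3) + (0.9)·(-2) + (-1.1)·(0) + 2.3 = 2.0
ŷ2 = (-0.5)·(-1) + (0.9)·(-3) + (-1.1)·(1) + 2.3 = -1.0
errors² = [1.69, 0.25, 2.89]
MSE = 4.8300/3 = 1.61

1.61


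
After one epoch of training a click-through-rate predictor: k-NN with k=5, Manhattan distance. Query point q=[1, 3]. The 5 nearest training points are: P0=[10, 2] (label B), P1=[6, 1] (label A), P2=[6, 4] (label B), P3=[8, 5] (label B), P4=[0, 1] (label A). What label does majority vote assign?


d(q,P0) = 10  (label B)
d(q,P1) = 7  (label A)
d(q,P2) = 6  (label B)
d(q,P3) = 9  (label B)
d(q,P4) = 3  (label A)
Votes: A=2, B=3
Majority → B

B


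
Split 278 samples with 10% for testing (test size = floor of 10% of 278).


Test = ⌊278·10/100⌋ = 27
Train = 278 - 27 = 251

Train: 251, Test: 27


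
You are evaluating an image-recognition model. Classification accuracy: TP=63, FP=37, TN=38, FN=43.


Accuracy = (TP+TN)/(TP+TN+FP+FN)
= (63+38)/(181)
= 101/181 = 55.8%

55.8%


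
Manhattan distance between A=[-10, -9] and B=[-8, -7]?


d = |-10+ 8| + |-9+ 7|
  = 2 + 2
  = 4

4


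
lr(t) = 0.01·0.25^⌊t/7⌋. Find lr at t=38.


n_drops = ⌊38/7⌋ = 5
lr = 0.01·0.25^5 = 0.01·0.0009765625 = 0.000009765625

0.000009765625


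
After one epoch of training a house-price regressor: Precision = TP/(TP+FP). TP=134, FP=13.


Precision = TP/(TP+FP)
= 134/(134+13)
= 134/147 = 91.16%

91.16%


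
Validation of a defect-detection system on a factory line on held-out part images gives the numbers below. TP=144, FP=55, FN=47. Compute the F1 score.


Precision = 144/199 = 0.7236
Recall = 144/191 = 0.7539
F1 = 2·P·R/(P+R) = 2·TP/(2·TP+FP+FN) = 288/(288+55+47) = 288/390 = 0.7385

0.7385


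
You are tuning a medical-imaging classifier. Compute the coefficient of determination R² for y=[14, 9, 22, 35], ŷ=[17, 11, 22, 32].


ȳ = 20
SS_res = Σ(y-ŷ)² = 22
SS_tot = Σ(y-ȳ)² = 386
R² = 1 - SS_res/SS_tot = 1 - 0.057 = 0.943

0.943


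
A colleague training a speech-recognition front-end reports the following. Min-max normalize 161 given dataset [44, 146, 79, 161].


min=44, max=161
(161-44)/(161-44) = 117/117 = 1.0

1.0


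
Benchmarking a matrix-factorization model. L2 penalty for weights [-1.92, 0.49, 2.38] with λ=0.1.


‖w‖₂² = (-1.92)² + (0.49)² + (2.38)²
     = 3.6864 + 0.2401 + 5.6644
     = 9.5909
λ·‖w‖₂² = 0.1·9.5909 = 0.95909

0.95909


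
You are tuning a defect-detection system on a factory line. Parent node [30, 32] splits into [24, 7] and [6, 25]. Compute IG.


Parent = [30, 32], H_parent = 0.9992
H_left = 0.7706 (n=31), H_right = 0.7088 (n=31)
H_children = (31/62)·0.7706 + (31/62)·0.7088 = 0.7397
IG = 0.9992 - 0.7397 = 0.2595

0.2595


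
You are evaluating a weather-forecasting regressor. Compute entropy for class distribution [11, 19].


Probabilities: [11/30, 19/30] ≈ [0.3667, 0.6333]
H = -((11/30)·log₂(11/30) + (19/30)·log₂(19/30))
  = 0.9481 bits

0.9481 bits


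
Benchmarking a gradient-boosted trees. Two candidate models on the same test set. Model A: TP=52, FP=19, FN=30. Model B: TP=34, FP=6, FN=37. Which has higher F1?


Model A: P=52/71=0.7324, R=52/82=0.6341, F1=2PR/(P+R)=2TP/(2TP+FP+FN)=104/153=0.6797
Model B: P=34/40=0.85, R=34/71=0.4789, F1=2PR/(P+R)=2TP/(2TP+FP+FN)=68/111=0.6126
0.6797 > 0.6126 → Model A

Model A


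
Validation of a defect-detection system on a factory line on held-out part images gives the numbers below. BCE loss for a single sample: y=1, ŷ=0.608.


BCE = -[y·ln(p) + (1-y)·ln(1-p)]
= -1·ln(0.608) - 0
= -ln(0.608) = 0.4976

0.4976


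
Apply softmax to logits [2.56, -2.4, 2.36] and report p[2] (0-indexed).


Exponentials: e^2.56=12.9358, e^-2.4=0.0907, e^2.36=10.591
Sum = 23.6175
Softmax = [0.5477, 0.0038, 0.4484]
p[2] = 10.591/23.6175 = 0.4484

0.4484


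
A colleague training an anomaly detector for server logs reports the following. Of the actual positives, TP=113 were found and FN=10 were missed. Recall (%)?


Recall = TP/(TP+FN)
= 113/(113+10)
= 113/123 = 91.87%

91.87%


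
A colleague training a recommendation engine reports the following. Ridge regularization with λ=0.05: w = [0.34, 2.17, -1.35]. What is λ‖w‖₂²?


‖w‖₂² = (0.34)² + (2.17)² + (-1.35)²
     = 0.1156 + 4.7089 + 1.8225
     = 6.647
λ·‖w‖₂² = 0.05·6.647 = 0.33235

0.33235


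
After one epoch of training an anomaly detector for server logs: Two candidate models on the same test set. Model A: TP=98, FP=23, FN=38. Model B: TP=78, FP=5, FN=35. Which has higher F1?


Model A: P=98/121=0.8099, R=98/136=0.7206, F1=2PR/(P+R)=2TP/(2TP+FP+FN)=196/257=0.7626
Model B: P=78/83=0.9398, R=78/113=0.6903, F1=2PR/(P+R)=2TP/(2TP+FP+FN)=156/196=0.7959
0.7626 < 0.7959 → Model B

Model B


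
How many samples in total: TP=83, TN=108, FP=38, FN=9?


Total = TP + TN + FP + FN
= 83 + 108 + 38 + 9
= 238
(Predicted positive: 121, predicted negative: 117)

238


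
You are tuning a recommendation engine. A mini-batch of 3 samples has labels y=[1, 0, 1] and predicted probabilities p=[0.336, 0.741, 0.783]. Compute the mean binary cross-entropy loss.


L[0] = -ln(0.336) = 1.0906
L[1] = -ln(1-0.741) = -ln(0.259) = 1.3509
L[2] = -ln(0.783) = 0.2446
mean = (1.0906 + 1.3509 + 0.2446)/3 = 0.8954

0.8954


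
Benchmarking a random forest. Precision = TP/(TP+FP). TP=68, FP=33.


Precision = TP/(TP+FP)
= 68/(68+33)
= 68/101 = 67.33%

67.33%


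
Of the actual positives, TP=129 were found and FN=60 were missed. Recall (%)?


Recall = TP/(TP+FN)
= 129/(129+60)
= 129/189 = 68.25%

68.25%


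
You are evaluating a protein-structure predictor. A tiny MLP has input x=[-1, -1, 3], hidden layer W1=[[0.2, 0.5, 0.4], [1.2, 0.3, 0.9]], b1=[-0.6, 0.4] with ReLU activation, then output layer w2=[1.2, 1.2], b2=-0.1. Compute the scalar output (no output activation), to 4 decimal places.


z1[0] = (0.2)·(-1) + (0.5)·(-1) + (0.4)·(3) - 0.6 = -0.1
z1[1] = (1.2)·(-1) + (0.3)·(-1) + (0.9)·(3) + 0.4 = 1.6
h = ReLU(z1) = [0.0, 1.6]
output = (1.2)·(0.0) + (1.2)·(1.6) - 0.1 = 1.82

1.82


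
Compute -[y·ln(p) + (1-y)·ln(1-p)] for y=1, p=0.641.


BCE = -[y·ln(p) + (1-y)·ln(1-p)]
= -1·ln(0.641) - 0
= -ln(0.641) = 0.4447

0.4447


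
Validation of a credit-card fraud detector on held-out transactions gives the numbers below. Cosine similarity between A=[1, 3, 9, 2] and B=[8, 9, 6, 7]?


A·B = 1·8 + 3·9 + 9·6 + 2·7 = 103
‖A‖ = √95 = 9.7468, ‖B‖ = √230 = 15.1658
cos = 103/(√95·√230) = 103/√21850 = 0.6968

0.6968


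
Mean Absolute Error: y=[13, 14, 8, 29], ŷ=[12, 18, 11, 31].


Absolute errors: |13-12|=1, |14-18|=4, |8-11|=3, |29-31|=2
Sum = 10
MAE = 10/4 = 5/2

5/2


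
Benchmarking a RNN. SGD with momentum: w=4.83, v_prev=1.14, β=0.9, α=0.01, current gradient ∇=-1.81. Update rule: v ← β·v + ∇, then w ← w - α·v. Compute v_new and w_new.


v_new = 0.9·1.14 - 1.81 = 1.026 - 1.81 = -0.784
w_new = 4.83 - 0.01·-0.784 = 4.83 + 0.00784 = 4.83784

v_new=-0.784, w_new=4.83784


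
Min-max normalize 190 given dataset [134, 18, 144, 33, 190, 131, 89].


min=18, max=190
(190-18)/(190-18) = 172/172 = 1.0

1.0


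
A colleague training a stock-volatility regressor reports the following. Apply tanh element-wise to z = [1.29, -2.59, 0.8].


tanh(1.29) = 0.8591
tanh(-2.59) = -0.9888
tanh(0.8) = 0.664
result = [0.8591, -0.9888, 0.664]

[0.8591, -0.9888, 0.664]


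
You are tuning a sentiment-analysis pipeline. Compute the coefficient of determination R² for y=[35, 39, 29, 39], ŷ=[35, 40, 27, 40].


ȳ = 35.5
SS_res = Σ(y-ŷ)² = 6
SS_tot = Σ(y-ȳ)² = 67
R² = 1 - SS_res/SS_tot = 1 - 0.0896 = 0.9104

0.9104


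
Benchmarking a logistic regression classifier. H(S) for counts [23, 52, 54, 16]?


Probabilities: [23/145, 52/145, 54/145, 16/145] ≈ [0.1586, 0.3586, 0.3724, 0.1103]
H = -((23/145)·log₂(23/145) + (52/145)·log₂(52/145) + (54/145)·log₂(54/145) + (16/145)·log₂(16/145))
  = 1.8335 bits

1.8335 bits


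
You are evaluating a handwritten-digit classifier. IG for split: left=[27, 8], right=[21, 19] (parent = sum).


Parent = [48, 27], H_parent = 0.9427
H_left = 0.7755 (n=35), H_right = 0.9982 (n=40)
H_children = (35/75)·0.7755 + (40/75)·0.9982 = 0.8943
IG = 0.9427 - 0.8943 = 0.0484

0.0484


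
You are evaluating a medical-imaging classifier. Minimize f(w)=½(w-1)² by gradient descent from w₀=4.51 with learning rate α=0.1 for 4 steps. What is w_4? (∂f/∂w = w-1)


step 1: grad = 4.51-1 = 3.51; w = 4.51 - 0.1·(3.51) = 4.159
step 2: grad = 4.159-1 = 3.159; w = 4.159 - 0.1·(3.159) = 3.8431
step 3: grad = 3.8431-1 = 2.8431; w = 3.8431 - 0.1·(2.8431) = 3.55879
step 4: grad = 3.55879-1 = 2.55879; w = 3.55879 - 0.1·(2.55879) = 3.302911

3.302911


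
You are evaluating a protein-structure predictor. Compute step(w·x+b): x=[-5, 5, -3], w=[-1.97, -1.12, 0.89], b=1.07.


z = (-5)·(-1.97) + (5)·(-1.12) + (-3)·(0.89) + 1.07
  = 2.65
step(z) = 1 (z≥0)

1


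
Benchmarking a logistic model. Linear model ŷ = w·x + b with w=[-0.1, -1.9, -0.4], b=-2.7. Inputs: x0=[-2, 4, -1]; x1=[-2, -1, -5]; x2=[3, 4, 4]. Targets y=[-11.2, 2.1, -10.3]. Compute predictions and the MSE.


ŷ0 = (-0.1)·(-2) + (-1.9)·(4) + (-0.4)·(-1) - 2.7 = -9.7
ŷ1 = (-0.1)·(-2) + (-1.9)·(-1) + (-0.4)·(-5) - 2.7 = 1.4
ŷ2 = (-0.1)·(3) + (-1.9)·(4) + (-0.4)·(4) - 2.7 = -12.2
errors² = [2.25, 0.49, 3.61]
MSE = 6.3500/3 = 2.1167

2.1167


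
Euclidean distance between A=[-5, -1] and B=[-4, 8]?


d = √((-5+ 4)² + (-1-8)²)
  = √(1 + 81)
  = √82 = 9.0554

9.0554


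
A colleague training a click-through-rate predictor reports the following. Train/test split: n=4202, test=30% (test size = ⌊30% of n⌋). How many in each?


Test = ⌊4202·30/100⌋ = 1260
Train = 4202 - 1260 = 2942

Train: 2942, Test: 1260


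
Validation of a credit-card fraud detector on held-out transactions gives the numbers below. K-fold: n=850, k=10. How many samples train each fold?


Fold size = 850/10 = 85
Training per fold = 850 - 85 = 765

765


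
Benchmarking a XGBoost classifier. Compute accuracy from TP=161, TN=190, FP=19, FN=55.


Accuracy = (TP+TN)/(TP+TN+FP+FN)
= (161+190)/(425)
= 351/425 = 82.59%

82.59%


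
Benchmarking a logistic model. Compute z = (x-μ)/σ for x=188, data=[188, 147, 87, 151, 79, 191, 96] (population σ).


μ = 134.1429, σ = 43.5904
z = (188 - 134.1429)/43.5904 = 1.2355

1.2355


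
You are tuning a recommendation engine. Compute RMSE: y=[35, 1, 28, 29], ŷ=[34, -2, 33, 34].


MSE = 60/4 = 15
RMSE = √(60/4) = 3.873

3.873


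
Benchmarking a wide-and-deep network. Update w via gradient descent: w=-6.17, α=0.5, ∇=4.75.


w_new = w - α·∇
= -6.17 - 0.5·4.75
= -6.17 - 2.375
= -8.545

-8.545


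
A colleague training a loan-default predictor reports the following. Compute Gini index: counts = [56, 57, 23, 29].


Probabilities: [56/165, 57/165, 23/165, 29/165] ≈ [0.3394, 0.3455, 0.1394, 0.1758]
Σpᵢ² = (3136 + 3249 + 529 + 841)/165² = 7755/27225
Gini = 1 - Σpᵢ² = 1 - 7755/27225 = 0.7152

0.7152


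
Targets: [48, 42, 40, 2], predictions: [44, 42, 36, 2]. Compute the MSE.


Squared errors: (48-44)²=16, (42-42)²=0, (40-36)²=16, (2-2)²=0
Sum = 32
MSE = 32/4 = 8

8


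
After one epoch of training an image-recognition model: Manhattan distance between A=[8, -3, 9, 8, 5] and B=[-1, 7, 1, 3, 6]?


d = |8+ 1| + |-3-7| + |9-1| + |8-3| + |5-6|
  = 9 + 10 + 8 + 5 + 1
  = 33

33


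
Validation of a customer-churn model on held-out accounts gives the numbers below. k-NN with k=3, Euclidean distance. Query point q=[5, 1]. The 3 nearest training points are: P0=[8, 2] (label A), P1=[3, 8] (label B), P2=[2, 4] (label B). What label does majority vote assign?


d(q,P0) = 3.1623  (label A)
d(q,P1) = 7.2801  (label B)
d(q,P2) = 4.2426  (label B)
Votes: A=1, B=2
Majority → B

B


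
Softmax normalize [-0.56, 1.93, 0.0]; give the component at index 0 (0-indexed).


Exponentials: e^-0.56=0.5712, e^1.93=6.8895, e^0.0=1
Sum = 8.4607
Softmax = [0.0675, 0.8143, 0.1182]
p[0] = 0.5712/8.4607 = 0.0675

0.0675


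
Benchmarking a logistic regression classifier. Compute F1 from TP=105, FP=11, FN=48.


Precision = 105/116 = 0.9052
Recall = 105/153 = 0.6863
F1 = 2·P·R/(P+R) = 2·TP/(2·TP+FP+FN) = 210/(210+11+48) = 210/269 = 0.7807

0.7807


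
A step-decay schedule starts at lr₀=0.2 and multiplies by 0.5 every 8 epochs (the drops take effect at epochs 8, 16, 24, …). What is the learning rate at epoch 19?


n_drops = ⌊19/8⌋ = 2
lr = 0.2·0.5^2 = 0.2·0.25 = 0.05

0.05


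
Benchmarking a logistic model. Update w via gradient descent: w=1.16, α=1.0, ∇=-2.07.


w_new = w - α·∇
= 1.16 - 1.0·-2.07
= 1.16 + 2.07
= 3.23

3.23


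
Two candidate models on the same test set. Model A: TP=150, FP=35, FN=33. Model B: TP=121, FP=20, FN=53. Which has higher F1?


Model A: P=150/185=0.8108, R=150/183=0.8197, F1=2PR/(P+R)=2TP/(2TP+FP+FN)=300/368=0.8152
Model B: P=121/141=0.8582, R=121/174=0.6954, F1=2PR/(P+R)=2TP/(2TP+FP+FN)=242/315=0.7683
0.8152 > 0.7683 → Model A

Model A


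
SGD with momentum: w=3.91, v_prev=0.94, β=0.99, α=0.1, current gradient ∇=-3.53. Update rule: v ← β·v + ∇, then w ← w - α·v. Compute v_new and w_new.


v_new = 0.99·0.94 - 3.53 = 0.9306 - 3.53 = -2.5994
w_new = 3.91 - 0.1·-2.5994 = 3.91 + 0.25994 = 4.16994

v_new=-2.5994, w_new=4.16994


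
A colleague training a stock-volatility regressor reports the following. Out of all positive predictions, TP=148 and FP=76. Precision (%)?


Precision = TP/(TP+FP)
= 148/(148+76)
= 148/224 = 66.07%

66.07%


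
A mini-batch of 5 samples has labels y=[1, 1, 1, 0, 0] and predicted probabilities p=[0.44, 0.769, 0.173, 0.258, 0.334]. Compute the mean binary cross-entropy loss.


L[0] = -ln(0.44) = 0.821
L[1] = -ln(0.769) = 0.2627
L[2] = -ln(0.173) = 1.7545
L[3] = -ln(1-0.258) = -ln(0.742) = 0.2984
L[4] = -ln(1-0.334) = -ln(0.666) = 0.4065
mean = (0.821 + 0.2627 + 1.7545 + 0.2984 + 0.4065)/5 = 0.7086

0.7086


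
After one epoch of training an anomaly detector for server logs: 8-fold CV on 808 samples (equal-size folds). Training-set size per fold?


Fold size = 808/8 = 101
Training per fold = 808 - 101 = 707

707


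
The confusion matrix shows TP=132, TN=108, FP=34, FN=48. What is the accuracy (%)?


Accuracy = (TP+TN)/(TP+TN+FP+FN)
= (132+108)/(322)
= 240/322 = 74.53%

74.53%


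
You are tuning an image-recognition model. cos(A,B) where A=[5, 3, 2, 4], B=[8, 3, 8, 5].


A·B = 5·8 + 3·3 + 2·8 + 4·5 = 85
‖A‖ = √54 = 7.3485, ‖B‖ = √162 = 12.7279
cos = 85/(√54·√162) = 85/√8748 = 0.9088

0.9088


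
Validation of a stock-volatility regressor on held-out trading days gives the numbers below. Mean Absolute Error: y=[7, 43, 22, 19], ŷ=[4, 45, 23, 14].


Absolute errors: |7-4|=3, |43-45|=2, |22-23|=1, |19-14|=5
Sum = 11
MAE = 11/4 = 11/4

11/4


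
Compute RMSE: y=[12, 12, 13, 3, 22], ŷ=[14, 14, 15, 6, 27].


MSE = 46/5 = 9.2
RMSE = √(46/5) = 3.0332

3.0332


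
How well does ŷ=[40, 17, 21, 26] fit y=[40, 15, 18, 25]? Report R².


ȳ = 24.5
SS_res = Σ(y-ŷ)² = 14
SS_tot = Σ(y-ȳ)² = 373
R² = 1 - SS_res/SS_tot = 1 - 0.0375 = 0.9625

0.9625


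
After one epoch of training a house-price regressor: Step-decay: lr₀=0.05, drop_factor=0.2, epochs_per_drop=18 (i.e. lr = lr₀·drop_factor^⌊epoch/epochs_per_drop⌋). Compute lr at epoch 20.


n_drops = ⌊20/18⌋ = 1
lr = 0.05·0.2^1 = 0.05·0.2 = 0.01

0.01


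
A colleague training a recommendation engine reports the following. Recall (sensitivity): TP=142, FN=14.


Recall = TP/(TP+FN)
= 142/(142+14)
= 142/156 = 91.03%

91.03%


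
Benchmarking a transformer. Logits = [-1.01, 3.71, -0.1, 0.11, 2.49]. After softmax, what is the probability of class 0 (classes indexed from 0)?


Exponentials: e^-1.01=0.3642, e^3.71=40.8538, e^-0.1=0.9048, e^0.11=1.1163, e^2.49=12.0613
Sum = 55.3004
Softmax = [0.0066, 0.7388, 0.0164, 0.0202, 0.2181]
p[0] = 0.3642/55.3004 = 0.0066

0.0066


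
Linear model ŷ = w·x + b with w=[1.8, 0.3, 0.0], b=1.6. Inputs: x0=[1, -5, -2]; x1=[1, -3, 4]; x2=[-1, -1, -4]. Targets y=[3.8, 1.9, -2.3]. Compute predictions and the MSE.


ŷ0 = (1.8)·(1) + (0.3)·(-5) + (0.0)·(-2) + 1.6 = 1.9
ŷ1 = (1.8)·(1) + (0.3)·(-3) + (0.0)·(4) + 1.6 = 2.5
ŷ2 = (1.8)·(-1) + (0.3)·(-1) + (0.0)·(-4) + 1.6 = -0.5
errors² = [3.61, 0.36, 3.24]
MSE = 7.2100/3 = 2.4033

2.4033


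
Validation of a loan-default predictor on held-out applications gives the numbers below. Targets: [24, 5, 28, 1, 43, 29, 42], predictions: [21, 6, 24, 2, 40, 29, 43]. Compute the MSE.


Squared errors: (24-21)²=9, (5-6)²=1, (28-24)²=16, (1-2)²=1, (43-40)²=9, (29-29)²=0, (42-43)²=1
Sum = 37
MSE = 37/7 = 37/7

37/7


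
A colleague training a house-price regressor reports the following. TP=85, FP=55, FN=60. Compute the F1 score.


Precision = 85/140 = 0.6071
Recall = 85/145 = 0.5862
F1 = 2·P·R/(P+R) = 2·TP/(2·TP+FP+FN) = 170/(170+55+60) = 170/285 = 0.5965

0.5965


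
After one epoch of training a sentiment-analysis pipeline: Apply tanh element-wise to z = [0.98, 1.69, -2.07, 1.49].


tanh(0.98) = 0.7531
tanh(1.69) = 0.9341
tanh(-2.07) = -0.9687
tanh(1.49) = 0.9033
result = [0.7531, 0.9341, -0.9687, 0.9033]

[0.7531, 0.9341, -0.9687, 0.9033]


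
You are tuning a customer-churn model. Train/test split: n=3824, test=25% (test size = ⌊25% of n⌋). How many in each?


Test = ⌊3824·25/100⌋ = 956
Train = 3824 - 956 = 2868

Train: 2868, Test: 956


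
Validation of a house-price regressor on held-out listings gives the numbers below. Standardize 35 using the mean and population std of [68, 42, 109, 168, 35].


μ = 84.4, σ = 49.1959
z = (35 - 84.4)/49.1959 = -1.0041

-1.0041


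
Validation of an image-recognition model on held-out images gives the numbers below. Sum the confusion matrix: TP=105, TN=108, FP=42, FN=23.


Total = TP + TN + FP + FN
= 105 + 108 + 42 + 23
= 278
(Predicted positive: 147, predicted negative: 131)

278


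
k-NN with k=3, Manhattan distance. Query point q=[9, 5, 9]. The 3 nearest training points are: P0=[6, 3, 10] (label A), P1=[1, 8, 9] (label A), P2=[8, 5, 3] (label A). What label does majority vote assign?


d(q,P0) = 6  (label A)
d(q,P1) = 11  (label A)
d(q,P2) = 7  (label A)
Votes: A=3, B=0
Majority → A

A


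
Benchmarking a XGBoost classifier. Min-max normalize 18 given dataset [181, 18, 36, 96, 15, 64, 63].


min=15, max=181
(18-15)/(181-15) = 3/166 = 0.0181

0.0181


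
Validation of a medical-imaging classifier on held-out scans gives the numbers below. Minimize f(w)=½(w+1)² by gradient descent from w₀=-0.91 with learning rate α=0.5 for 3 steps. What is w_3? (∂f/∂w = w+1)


step 1: grad = -0.91+1 = 0.09; w = -0.91 - 0.5·(0.09) = -0.955
step 2: grad = -0.955+1 = 0.045; w = -0.955 - 0.5·(0.045) = -0.9775
step 3: grad = -0.9775+1 = 0.0225; w = -0.9775 - 0.5·(0.0225) = -0.98875

-0.98875


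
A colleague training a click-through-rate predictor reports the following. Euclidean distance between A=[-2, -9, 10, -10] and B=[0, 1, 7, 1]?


d = √((-2-0)² + (-9-1)² + (10-7)² + (-10-1)²)
  = √(4 + 100 + 9 + 121)
  = √234 = 15.2971

15.2971


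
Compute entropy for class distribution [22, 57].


Probabilities: [22/79, 57/79] ≈ [0.2785, 0.7215]
H = -((22/79)·log₂(22/79) + (57/79)·log₂(57/79))
  = 0.8534 bits

0.8534 bits


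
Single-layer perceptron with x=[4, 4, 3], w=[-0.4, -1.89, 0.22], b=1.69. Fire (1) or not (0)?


z = (4)·(-0.4) + (4)·(-1.89) + (3)·(0.22) + 1.69
  = -6.81
step(z) = 0 (z<0)

0


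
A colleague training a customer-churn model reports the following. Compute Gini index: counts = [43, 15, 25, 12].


Probabilities: [43/95, 15/95, 25/95, 12/95] ≈ [0.4526, 0.1579, 0.2632, 0.1263]
Σpᵢ² = (1849 + 225 + 625 + 144)/95² = 2843/9025
Gini = 1 - Σpᵢ² = 1 - 2843/9025 = 0.685

0.685


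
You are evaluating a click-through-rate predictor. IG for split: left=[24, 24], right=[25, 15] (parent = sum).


Parent = [49, 39], H_parent = 0.9907
H_left = 1 (n=48), H_right = 0.9544 (n=40)
H_children = (48/88)·1 + (40/88)·0.9544 = 0.9793
IG = 0.9907 - 0.9793 = 0.0114

0.0114


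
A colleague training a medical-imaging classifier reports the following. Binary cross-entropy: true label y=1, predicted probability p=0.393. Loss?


BCE = -[y·ln(p) + (1-y)·ln(1-p)]
= -1·ln(0.393) - 0
= -ln(0.393) = 0.9339

0.9339


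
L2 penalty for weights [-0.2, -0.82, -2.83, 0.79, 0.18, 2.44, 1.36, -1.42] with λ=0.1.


‖w‖₂² = (-0.2)² + (-0.82)² + (-2.83)² + (0.79)² + (0.18)² + (2.44)² + (1.36)² + (-1.42)²
     = 0.04 + 0.6724 + 8.0089 + 0.6241 + 0.0324 + 5.9536 + 1.8496 + 2.0164
     = 19.1974
λ·‖w‖₂² = 0.1·19.1974 = 1.91974

1.91974


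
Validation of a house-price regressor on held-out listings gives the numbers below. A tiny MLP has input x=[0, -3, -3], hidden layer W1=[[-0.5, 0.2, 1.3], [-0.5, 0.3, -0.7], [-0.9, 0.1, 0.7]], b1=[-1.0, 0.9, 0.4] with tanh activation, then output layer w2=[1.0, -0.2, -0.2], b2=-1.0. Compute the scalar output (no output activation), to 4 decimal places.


z1[0] = (-0.5)·(0) + (0.2)·(-3) + (1.3)·(-3) - 1.0 = -5.5
z1[1] = (-0.5)·(0) + (0.3)·(-3) + (-0.7)·(-3) + 0.9 = 2.1
z1[2] = (-0.9)·(0) + (0.1)·(-3) + (0.7)·(-3) + 0.4 = -2.0
h = tanh(z1) = [-1.0, 0.9705, -0.964]
output = (1.0)·(-1.0) + (-0.2)·(0.9705) + (-0.2)·(-0.964) - 1.0 = -2.0013

-2.0013


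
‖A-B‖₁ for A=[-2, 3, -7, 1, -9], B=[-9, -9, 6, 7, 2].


d = |-2+ 9| + |3+ 9| + |-7-6| + |1-7| + |-9-2|
  = 7 + 12 + 13 + 6 + 11
  = 49

49


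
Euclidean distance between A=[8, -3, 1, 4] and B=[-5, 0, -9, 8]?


d = √((8+ 5)² + (-3-0)² + (1+ 9)² + (4-8)²)
  = √(169 + 9 + 100 + 16)
  = √294 = 17.1464

17.1464


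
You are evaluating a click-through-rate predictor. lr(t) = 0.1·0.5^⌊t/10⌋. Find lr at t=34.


n_drops = ⌊34/10⌋ = 3
lr = 0.1·0.5^3 = 0.1·0.125 = 0.0125

0.0125


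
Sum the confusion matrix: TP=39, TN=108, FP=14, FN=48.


Total = TP + TN + FP + FN
= 39 + 108 + 14 + 48
= 209
(Predicted positive: 53, predicted negative: 156)

209


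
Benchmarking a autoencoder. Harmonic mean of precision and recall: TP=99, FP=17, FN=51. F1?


Precision = 99/116 = 0.8534
Recall = 99/150 = 0.66
F1 = 2·P·R/(P+R) = 2·TP/(2·TP+FP+FN) = 198/(198+17+51) = 198/266 = 0.7444

0.7444


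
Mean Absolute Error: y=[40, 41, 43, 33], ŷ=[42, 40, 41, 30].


Absolute errors: |40-42|=2, |41-40|=1, |43-41|=2, |33-30|=3
Sum = 8
MAE = 8/4 = 2

2


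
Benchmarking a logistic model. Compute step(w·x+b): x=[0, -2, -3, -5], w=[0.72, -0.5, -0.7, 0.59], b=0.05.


z = (0)·(0.72) + (-2)·(-0.5) + (-3)·(-0.7) + (-5)·(0.59) + 0.05
  = 0.2
step(z) = 1 (z≥0)

1


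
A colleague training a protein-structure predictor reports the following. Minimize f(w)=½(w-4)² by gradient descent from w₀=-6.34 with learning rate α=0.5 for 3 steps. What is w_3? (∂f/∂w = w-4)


step 1: grad = -6.34-4 = -10.34; w = -6.34 - 0.5·(-10.34) = -1.17
step 2: grad = -1.17-4 = -5.17; w = -1.17 - 0.5·(-5.17) = 1.415
step 3: grad = 1.415-4 = -2.585; w = 1.415 - 0.5·(-2.585) = 2.7075

2.7075


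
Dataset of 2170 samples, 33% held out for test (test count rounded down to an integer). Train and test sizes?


Test = ⌊2170·33/100⌋ = 716
Train = 2170 - 716 = 1454

Train: 1454, Test: 716


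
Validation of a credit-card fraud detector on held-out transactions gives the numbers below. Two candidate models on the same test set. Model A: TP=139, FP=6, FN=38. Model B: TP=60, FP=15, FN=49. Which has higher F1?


Model A: P=139/145=0.9586, R=139/177=0.7853, F1=2PR/(P+R)=2TP/(2TP+FP+FN)=278/322=0.8634
Model B: P=60/75=0.8, R=60/109=0.5505, F1=2PR/(P+R)=2TP/(2TP+FP+FN)=120/184=0.6522
0.8634 > 0.6522 → Model A

Model A


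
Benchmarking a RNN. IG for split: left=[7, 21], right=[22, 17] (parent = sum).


Parent = [29, 38], H_parent = 0.9869
H_left = 0.8113 (n=28), H_right = 0.9881 (n=39)
H_children = (28/67)·0.8113 + (39/67)·0.9881 = 0.9142
IG = 0.9869 - 0.9142 = 0.0727

0.0727


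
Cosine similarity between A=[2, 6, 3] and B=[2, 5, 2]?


A·B = 2·2 + 6·5 + 3·2 = 40
‖A‖ = √49 = 7, ‖B‖ = √33 = 5.7446
cos = 40/(√49·√33) = 40/√1617 = 0.9947

0.9947


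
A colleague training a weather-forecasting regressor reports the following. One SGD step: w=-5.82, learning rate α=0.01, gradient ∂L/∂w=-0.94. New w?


w_new = w - α·∇
= -5.82 - 0.01·-0.94
= -5.82 + 0.0094
= -5.8106

-5.8106


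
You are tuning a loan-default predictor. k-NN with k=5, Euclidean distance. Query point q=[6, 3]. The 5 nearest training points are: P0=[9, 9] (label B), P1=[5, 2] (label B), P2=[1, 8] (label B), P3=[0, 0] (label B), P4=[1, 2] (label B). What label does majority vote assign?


d(q,P0) = 6.7082  (label B)
d(q,P1) = 1.4142  (label B)
d(q,P2) = 7.0711  (label B)
d(q,P3) = 6.7082  (label B)
d(q,P4) = 5.099  (label B)
Votes: A=0, B=5
Majority → B

B


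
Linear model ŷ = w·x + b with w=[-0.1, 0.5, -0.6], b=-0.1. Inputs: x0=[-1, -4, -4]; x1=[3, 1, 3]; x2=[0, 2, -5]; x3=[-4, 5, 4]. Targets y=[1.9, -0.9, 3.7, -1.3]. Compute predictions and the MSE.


ŷ0 = (-0.1)·(-1) + (0.5)·(-4) + (-0.6)·(-4) - 0.1 = 0.4
ŷ1 = (-0.1)·(3) + (0.5)·(1) + (-0.6)·(3) - 0.1 = -1.7
ŷ2 = (-0.1)·(0) + (0.5)·(2) + (-0.6)·(-5) - 0.1 = 3.9
ŷ3 = (-0.1)·(-4) + (0.5)·(5) + (-0.6)·(4) - 0.1 = 0.4
errors² = [2.25, 0.64, 0.04, 2.89]
MSE = 5.8200/4 = 1.455

1.455


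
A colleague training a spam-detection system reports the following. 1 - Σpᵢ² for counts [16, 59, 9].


Probabilities: [16/84, 59/84, 9/84] ≈ [0.1905, 0.7024, 0.1071]
Σpᵢ² = (256 + 3481 + 81)/84² = 3818/7056
Gini = 1 - Σpᵢ² = 1 - 3818/7056 = 0.4589

0.4589


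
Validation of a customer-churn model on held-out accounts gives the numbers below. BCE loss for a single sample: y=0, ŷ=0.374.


BCE = -[y·ln(p) + (1-y)·ln(1-p)]
= -0 - 1·ln(1-0.374)
= -ln(0.626) = 0.4684

0.4684


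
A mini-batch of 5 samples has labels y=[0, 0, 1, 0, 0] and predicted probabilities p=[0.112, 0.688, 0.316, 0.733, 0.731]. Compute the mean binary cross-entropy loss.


L[0] = -ln(1-0.112) = -ln(0.888) = 0.1188
L[1] = -ln(1-0.688) = -ln(0.312) = 1.1648
L[2] = -ln(0.316) = 1.152
L[3] = -ln(1-0.733) = -ln(0.267) = 1.3205
L[4] = -ln(1-0.731) = -ln(0.269) = 1.313
mean = (0.1188 + 1.1648 + 1.152 + 1.3205 + 1.313)/5 = 1.0138

1.0138


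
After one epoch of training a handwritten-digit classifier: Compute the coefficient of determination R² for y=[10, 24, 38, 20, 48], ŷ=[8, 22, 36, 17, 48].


ȳ = 28
SS_res = Σ(y-ŷ)² = 21
SS_tot = Σ(y-ȳ)² = 904
R² = 1 - SS_res/SS_tot = 1 - 0.0232 = 0.9768

0.9768


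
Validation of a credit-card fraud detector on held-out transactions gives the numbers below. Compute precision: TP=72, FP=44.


Precision = TP/(TP+FP)
= 72/(72+44)
= 72/116 = 62.07%

62.07%


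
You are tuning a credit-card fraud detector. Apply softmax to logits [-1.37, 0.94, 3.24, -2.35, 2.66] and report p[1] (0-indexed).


Exponentials: e^-1.37=0.2541, e^0.94=2.56, e^3.24=25.5337, e^-2.35=0.0954, e^2.66=14.2963
Sum = 42.7395
Softmax = [0.0059, 0.0599, 0.5974, 0.0022, 0.3345]
p[1] = 2.56/42.7395 = 0.0599

0.0599


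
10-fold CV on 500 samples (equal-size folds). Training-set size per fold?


Fold size = 500/10 = 50
Training per fold = 500 - 50 = 450

450


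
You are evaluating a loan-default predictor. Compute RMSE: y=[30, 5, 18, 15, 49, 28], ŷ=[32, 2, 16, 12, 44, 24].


MSE = 67/6 = 11.1667
RMSE = √(67/6) = 3.3417

3.3417


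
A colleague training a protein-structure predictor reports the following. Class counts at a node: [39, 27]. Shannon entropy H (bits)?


Probabilities: [39/66, 27/66] ≈ [0.5909, 0.4091]
H = -((39/66)·log₂(39/66) + (27/66)·log₂(27/66))
  = 0.976 bits

0.976 bits


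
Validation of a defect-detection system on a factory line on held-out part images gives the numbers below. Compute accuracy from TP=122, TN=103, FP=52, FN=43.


Accuracy = (TP+TN)/(TP+TN+FP+FN)
= (122+103)/(320)
= 225/320 = 70.31%

70.31%


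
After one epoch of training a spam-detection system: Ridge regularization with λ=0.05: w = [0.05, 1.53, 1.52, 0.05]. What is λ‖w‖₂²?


‖w‖₂² = (0.05)² + (1.53)² + (1.52)² + (0.05)²
     = 0.0025 + 2.3409 + 2.3104 + 0.0025
     = 4.6563
λ·‖w‖₂² = 0.05·4.6563 = 0.232815

0.232815


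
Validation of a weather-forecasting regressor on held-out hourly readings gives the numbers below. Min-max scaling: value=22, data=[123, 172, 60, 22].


min=22, max=172
(22-22)/(172-22) = 0/150 = 0.0

0.0


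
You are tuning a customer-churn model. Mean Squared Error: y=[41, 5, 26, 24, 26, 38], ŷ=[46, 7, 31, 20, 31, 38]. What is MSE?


Squared errors: (41-46)²=25, (5-7)²=4, (26-31)²=25, (24-20)²=16, (26-31)²=25, (38-38)²=0
Sum = 95
MSE = 95/6 = 95/6

95/6


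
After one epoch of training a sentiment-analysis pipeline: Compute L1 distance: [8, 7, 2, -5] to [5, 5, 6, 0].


d = |8-5| + |7-5| + |2-6| + |-5-0|
  = 3 + 2 + 4 + 5
  = 14

14


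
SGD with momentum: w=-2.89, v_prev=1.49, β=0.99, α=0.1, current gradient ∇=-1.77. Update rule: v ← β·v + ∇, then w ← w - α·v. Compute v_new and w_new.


v_new = 0.99·1.49 - 1.77 = 1.4751 - 1.77 = -0.2949
w_new = -2.89 - 0.1·-0.2949 = -2.89 + 0.02949 = -2.86051

v_new=-0.2949, w_new=-2.86051


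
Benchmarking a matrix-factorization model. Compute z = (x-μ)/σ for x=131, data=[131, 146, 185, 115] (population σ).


μ = 144.25, σ = 25.9555
z = (131 - 144.25)/25.9555 = -0.5105

-0.5105


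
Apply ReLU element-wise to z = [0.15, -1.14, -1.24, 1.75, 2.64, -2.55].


ReLU(0.15) = max(0, 0.15) = 0.15
ReLU(-1.14) = max(0, -1.14) = 0.0
ReLU(-1.24) = max(0, -1.24) = 0.0
ReLU(1.75) = max(0, 1.75) = 1.75
ReLU(2.64) = max(0, 2.64) = 2.64
ReLU(-2.55) = max(0, -2.55) = 0.0
result = [0.15, 0.0, 0.0, 1.75, 2.64, 0.0]

[0.15, 0.0, 0.0, 1.75, 2.64, 0.0]


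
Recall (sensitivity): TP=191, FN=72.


Recall = TP/(TP+FN)
= 191/(191+72)
= 191/263 = 72.62%

72.62%


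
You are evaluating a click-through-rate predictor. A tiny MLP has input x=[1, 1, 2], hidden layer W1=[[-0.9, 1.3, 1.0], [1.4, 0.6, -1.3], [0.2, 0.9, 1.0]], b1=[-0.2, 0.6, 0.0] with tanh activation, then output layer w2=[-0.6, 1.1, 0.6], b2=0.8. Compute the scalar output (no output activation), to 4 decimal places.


z1[0] = (-0.9)·(1) + (1.3)·(1) + (1.0)·(2) - 0.2 = 2.2
z1[1] = (1.4)·(1) + (0.6)·(1) + (-1.3)·(2) + 0.6 = 0.0
z1[2] = (0.2)·(1) + (0.9)·(1) + (1.0)·(2) + 0.0 = 3.1
h = tanh(z1) = [0.9757, 0.0, 0.9959]
output = (-0.6)·(0.9757) + (1.1)·(0.0) + (0.6)·(0.9959) + 0.8 = 0.8121

0.8121
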